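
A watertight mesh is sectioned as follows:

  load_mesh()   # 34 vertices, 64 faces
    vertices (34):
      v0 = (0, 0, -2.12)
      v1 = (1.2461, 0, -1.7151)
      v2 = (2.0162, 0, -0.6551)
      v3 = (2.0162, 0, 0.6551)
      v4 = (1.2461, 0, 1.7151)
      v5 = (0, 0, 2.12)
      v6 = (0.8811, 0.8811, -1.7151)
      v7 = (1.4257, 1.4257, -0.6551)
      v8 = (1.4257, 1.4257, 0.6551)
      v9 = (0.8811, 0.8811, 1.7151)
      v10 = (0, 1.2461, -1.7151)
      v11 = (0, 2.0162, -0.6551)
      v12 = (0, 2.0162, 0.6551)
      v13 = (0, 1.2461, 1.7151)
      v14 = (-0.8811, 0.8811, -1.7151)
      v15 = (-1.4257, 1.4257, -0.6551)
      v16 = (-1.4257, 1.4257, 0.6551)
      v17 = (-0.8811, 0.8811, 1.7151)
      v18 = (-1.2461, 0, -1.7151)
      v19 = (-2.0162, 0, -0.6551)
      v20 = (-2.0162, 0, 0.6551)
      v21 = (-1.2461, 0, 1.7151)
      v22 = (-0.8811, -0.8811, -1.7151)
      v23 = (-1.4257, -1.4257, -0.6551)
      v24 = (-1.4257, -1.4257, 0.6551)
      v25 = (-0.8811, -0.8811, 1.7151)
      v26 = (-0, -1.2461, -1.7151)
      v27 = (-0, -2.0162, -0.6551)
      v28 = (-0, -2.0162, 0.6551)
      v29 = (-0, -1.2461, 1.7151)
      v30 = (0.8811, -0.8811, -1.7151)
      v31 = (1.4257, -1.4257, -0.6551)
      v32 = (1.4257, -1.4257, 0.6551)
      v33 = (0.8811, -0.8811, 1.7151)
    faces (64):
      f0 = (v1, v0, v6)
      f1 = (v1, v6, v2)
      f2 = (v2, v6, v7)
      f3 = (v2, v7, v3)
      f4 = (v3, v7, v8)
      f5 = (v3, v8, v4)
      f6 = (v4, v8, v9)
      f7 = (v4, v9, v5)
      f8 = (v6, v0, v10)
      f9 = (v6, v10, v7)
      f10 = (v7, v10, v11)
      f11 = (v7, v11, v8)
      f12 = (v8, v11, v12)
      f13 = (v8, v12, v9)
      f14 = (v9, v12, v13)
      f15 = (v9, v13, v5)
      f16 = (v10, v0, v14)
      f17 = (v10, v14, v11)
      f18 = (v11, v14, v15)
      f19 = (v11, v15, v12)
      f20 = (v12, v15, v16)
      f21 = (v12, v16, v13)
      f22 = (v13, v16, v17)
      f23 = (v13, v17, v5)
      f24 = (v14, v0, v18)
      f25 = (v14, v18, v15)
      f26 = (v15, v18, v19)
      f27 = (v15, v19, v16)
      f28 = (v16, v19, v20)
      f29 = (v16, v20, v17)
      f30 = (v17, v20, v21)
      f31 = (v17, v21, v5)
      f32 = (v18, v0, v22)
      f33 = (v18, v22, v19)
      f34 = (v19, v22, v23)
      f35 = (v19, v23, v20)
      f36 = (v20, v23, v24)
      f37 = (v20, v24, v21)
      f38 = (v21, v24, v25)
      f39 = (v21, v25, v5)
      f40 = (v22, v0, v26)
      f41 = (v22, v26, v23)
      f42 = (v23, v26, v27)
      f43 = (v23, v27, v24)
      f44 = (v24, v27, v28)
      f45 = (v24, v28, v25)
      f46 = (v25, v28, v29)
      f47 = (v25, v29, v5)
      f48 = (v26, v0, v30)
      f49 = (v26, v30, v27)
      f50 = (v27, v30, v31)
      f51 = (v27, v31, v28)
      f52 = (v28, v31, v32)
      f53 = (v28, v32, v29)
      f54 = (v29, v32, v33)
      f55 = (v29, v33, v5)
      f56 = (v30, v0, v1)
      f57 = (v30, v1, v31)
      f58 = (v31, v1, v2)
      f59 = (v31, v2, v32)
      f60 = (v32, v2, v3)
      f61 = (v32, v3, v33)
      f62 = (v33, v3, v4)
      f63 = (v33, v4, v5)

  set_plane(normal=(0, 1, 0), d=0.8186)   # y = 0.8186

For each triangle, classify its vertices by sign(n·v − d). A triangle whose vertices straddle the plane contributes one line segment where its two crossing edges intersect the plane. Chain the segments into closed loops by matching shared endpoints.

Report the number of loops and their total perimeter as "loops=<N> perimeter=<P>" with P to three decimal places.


Straddling triangles (20 of 64):
  (v1,v0,v6) [--+] → (0.8186, 0.8186, -1.74382)–(0.906991, 0.8186, -1.7151)  len=0.0929
  (v1,v6,v2) [-+-] → (0.906991, 0.8186, -1.7151)–(0.961617, 0.8186, -1.63991)  len=0.0929
  (v2,v6,v7) [-++] → (0.961617, 0.8186, -1.63991)–(1.67715, 0.8186, -0.6551)  len=1.2173
  (v2,v7,v3) [-+-] → (1.67715, 0.8186, -0.6551)–(1.67715, 0.8186, -0.0971829)  len=0.5579
  (v3,v7,v8) [-++] → (1.67715, 0.8186, -0.0971829)–(1.67715, 0.8186, 0.6551)  len=0.7523
  (v3,v8,v4) [-+-] → (1.67715, 0.8186, 0.6551)–(1.34922, 0.8186, 1.10648)  len=0.5579
  (v4,v8,v9) [-++] → (1.34922, 0.8186, 1.10648)–(0.906991, 0.8186, 1.7151)  len=0.7523
  (v4,v9,v5) [-+-] → (0.906991, 0.8186, 1.7151)–(0.8186, 0.8186, 1.74382)  len=0.0929
  (v6,v0,v10) [+-+] → (0.8186, 0.8186, -1.74382)–(0, 0.8186, -1.85401)  len=0.8260
  (v9,v13,v5) [++-] → (0, 0.8186, 1.85401)–(0.8186, 0.8186, 1.74382)  len=0.8260
  (v10,v0,v14) [+-+] → (0, 0.8186, -1.85401)–(-0.8186, 0.8186, -1.74382)  len=0.8260
  (v13,v17,v5) [++-] → (-0.8186, 0.8186, 1.74382)–(0, 0.8186, 1.85401)  len=0.8260
  (v14,v0,v18) [+--] → (-0.8186, 0.8186, -1.74382)–(-0.906991, 0.8186, -1.7151)  len=0.0929
  (v14,v18,v15) [+-+] → (-0.906991, 0.8186, -1.7151)–(-1.34922, 0.8186, -1.10648)  len=0.7523
  (v15,v18,v19) [+--] → (-1.34922, 0.8186, -1.10648)–(-1.67715, 0.8186, -0.6551)  len=0.5579
  (v15,v19,v16) [+-+] → (-1.67715, 0.8186, -0.6551)–(-1.67715, 0.8186, 0.0971829)  len=0.7523
  (v16,v19,v20) [+--] → (-1.67715, 0.8186, 0.0971829)–(-1.67715, 0.8186, 0.6551)  len=0.5579
  (v16,v20,v17) [+-+] → (-1.67715, 0.8186, 0.6551)–(-0.961617, 0.8186, 1.63991)  len=1.2173
  (v17,v20,v21) [+--] → (-0.961617, 0.8186, 1.63991)–(-0.906991, 0.8186, 1.7151)  len=0.0929
  (v17,v21,v5) [+--] → (-0.906991, 0.8186, 1.7151)–(-0.8186, 0.8186, 1.74382)  len=0.0929

Chained into 1 loop(s):
  loop 1: 20 segments, perimeter = 11.5371
Total perimeter = 11.537

loops=1 perimeter=11.537


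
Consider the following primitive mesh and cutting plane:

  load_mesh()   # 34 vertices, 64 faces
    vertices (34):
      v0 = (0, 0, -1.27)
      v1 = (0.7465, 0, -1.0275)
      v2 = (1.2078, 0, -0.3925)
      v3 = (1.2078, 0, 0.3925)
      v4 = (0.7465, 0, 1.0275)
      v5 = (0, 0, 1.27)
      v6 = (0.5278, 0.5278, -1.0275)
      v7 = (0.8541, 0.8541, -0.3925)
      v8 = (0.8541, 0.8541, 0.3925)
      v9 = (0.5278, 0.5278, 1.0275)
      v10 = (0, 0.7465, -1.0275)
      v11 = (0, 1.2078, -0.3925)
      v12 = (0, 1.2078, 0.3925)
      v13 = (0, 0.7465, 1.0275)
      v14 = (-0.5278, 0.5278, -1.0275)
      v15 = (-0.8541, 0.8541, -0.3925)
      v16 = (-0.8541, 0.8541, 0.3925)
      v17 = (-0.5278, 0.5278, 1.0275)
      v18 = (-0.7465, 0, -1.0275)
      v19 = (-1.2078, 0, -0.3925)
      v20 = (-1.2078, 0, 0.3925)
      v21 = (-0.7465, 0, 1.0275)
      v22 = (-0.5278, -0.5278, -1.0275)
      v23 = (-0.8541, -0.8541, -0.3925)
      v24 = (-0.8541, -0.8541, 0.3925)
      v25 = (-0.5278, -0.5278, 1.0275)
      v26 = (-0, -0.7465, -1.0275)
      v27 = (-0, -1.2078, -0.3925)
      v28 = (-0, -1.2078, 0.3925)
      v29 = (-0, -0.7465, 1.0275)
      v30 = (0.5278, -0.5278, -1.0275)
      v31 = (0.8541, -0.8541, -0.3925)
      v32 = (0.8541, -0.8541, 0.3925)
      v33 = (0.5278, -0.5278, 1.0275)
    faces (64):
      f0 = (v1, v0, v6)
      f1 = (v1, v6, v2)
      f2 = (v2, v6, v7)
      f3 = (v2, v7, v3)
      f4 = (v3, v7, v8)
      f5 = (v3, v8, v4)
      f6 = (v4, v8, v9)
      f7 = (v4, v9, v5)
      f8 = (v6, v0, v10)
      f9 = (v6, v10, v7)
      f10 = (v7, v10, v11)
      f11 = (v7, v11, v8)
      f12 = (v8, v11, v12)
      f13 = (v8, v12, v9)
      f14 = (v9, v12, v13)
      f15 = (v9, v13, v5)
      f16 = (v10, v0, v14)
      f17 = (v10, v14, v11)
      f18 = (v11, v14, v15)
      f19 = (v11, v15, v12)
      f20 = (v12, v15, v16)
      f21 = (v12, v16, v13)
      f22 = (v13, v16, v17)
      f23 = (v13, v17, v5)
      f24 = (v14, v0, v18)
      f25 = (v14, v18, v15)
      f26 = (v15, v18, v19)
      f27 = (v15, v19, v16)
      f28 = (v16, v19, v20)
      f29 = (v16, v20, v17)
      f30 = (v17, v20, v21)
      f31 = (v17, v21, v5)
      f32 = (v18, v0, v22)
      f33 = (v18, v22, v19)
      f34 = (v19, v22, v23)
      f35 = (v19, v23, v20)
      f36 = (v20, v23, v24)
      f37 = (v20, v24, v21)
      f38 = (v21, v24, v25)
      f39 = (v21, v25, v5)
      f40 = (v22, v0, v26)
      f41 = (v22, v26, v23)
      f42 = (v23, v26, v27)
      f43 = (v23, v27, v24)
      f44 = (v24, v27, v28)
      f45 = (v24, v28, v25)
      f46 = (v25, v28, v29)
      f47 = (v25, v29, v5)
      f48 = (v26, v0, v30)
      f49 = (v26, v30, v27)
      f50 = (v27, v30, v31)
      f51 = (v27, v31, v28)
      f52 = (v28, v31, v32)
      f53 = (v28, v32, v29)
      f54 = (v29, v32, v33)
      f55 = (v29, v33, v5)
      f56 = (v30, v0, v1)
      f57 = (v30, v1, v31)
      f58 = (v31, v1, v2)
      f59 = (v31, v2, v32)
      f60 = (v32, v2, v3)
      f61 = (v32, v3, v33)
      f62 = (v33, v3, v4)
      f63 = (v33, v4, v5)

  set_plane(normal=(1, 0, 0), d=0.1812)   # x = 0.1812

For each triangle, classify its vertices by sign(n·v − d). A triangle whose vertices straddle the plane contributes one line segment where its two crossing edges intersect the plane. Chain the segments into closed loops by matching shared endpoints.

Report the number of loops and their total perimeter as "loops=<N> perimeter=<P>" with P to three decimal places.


Straddling triangles (20 of 64):
  (v1,v0,v6) [+-+] → (0.1812, 0, -1.21114)–(0.1812, 0.1812, -1.18675)  len=0.1828
  (v4,v9,v5) [++-] → (0.1812, 0.1812, 1.18675)–(0.1812, 0, 1.21114)  len=0.1828
  (v6,v0,v10) [+--] → (0.1812, 0.1812, -1.18675)–(0.1812, 0.671418, -1.0275)  len=0.5154
  (v6,v10,v7) [+-+] → (0.1812, 0.671418, -1.0275)–(0.1812, 0.769328, -0.892783)  len=0.1665
  (v7,v10,v11) [+--] → (0.1812, 0.769328, -0.892783)–(0.1812, 1.13276, -0.3925)  len=0.6184
  (v7,v11,v8) [+-+] → (0.1812, 1.13276, -0.3925)–(0.1812, 1.13276, -0.22596)  len=0.1665
  (v8,v11,v12) [+--] → (0.1812, 1.13276, -0.22596)–(0.1812, 1.13276, 0.3925)  len=0.6185
  (v8,v12,v9) [+-+] → (0.1812, 1.13276, 0.3925)–(0.1812, 0.974348, 0.610503)  len=0.2695
  (v9,v12,v13) [+--] → (0.1812, 0.974348, 0.610503)–(0.1812, 0.671418, 1.0275)  len=0.5154
  (v9,v13,v5) [+--] → (0.1812, 0.671418, 1.0275)–(0.1812, 0.1812, 1.18675)  len=0.5154
  (v26,v0,v30) [--+] → (0.1812, -0.1812, -1.18675)–(0.1812, -0.671418, -1.0275)  len=0.5154
  (v26,v30,v27) [-+-] → (0.1812, -0.671418, -1.0275)–(0.1812, -0.974348, -0.610503)  len=0.5154
  (v27,v30,v31) [-++] → (0.1812, -0.974348, -0.610503)–(0.1812, -1.13276, -0.3925)  len=0.2695
  (v27,v31,v28) [-+-] → (0.1812, -1.13276, -0.3925)–(0.1812, -1.13276, 0.22596)  len=0.6185
  (v28,v31,v32) [-++] → (0.1812, -1.13276, 0.22596)–(0.1812, -1.13276, 0.3925)  len=0.1665
  (v28,v32,v29) [-+-] → (0.1812, -1.13276, 0.3925)–(0.1812, -0.769328, 0.892783)  len=0.6184
  (v29,v32,v33) [-++] → (0.1812, -0.769328, 0.892783)–(0.1812, -0.671418, 1.0275)  len=0.1665
  (v29,v33,v5) [-+-] → (0.1812, -0.671418, 1.0275)–(0.1812, -0.1812, 1.18675)  len=0.5154
  (v30,v0,v1) [+-+] → (0.1812, -0.1812, -1.18675)–(0.1812, 0, -1.21114)  len=0.1828
  (v33,v4,v5) [++-] → (0.1812, 0, 1.21114)–(0.1812, -0.1812, 1.18675)  len=0.1828

Chained into 1 loop(s):
  loop 1: 20 segments, perimeter = 7.5027
Total perimeter = 7.503

loops=1 perimeter=7.503


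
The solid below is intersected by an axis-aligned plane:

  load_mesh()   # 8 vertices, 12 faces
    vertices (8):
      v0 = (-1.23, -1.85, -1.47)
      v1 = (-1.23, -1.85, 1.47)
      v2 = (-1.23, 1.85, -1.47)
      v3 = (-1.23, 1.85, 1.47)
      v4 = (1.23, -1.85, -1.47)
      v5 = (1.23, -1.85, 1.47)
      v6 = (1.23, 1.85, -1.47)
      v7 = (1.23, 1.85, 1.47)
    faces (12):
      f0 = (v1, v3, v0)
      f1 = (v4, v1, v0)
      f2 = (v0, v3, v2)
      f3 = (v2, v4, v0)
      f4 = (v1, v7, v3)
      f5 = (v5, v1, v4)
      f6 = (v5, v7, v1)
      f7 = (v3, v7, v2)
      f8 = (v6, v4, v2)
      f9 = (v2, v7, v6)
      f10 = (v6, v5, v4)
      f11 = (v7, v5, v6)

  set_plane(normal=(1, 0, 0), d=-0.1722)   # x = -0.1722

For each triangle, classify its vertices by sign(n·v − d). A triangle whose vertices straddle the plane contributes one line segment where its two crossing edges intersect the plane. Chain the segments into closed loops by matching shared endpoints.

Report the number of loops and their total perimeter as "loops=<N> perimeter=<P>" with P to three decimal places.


Straddling triangles (8 of 12):
  (v4,v1,v0) [+--] → (-0.1722, -1.85, 0.2058)–(-0.1722, -1.85, -1.47)  len=1.6758
  (v2,v4,v0) [-+-] → (-0.1722, 0.259, -1.47)–(-0.1722, -1.85, -1.47)  len=2.1090
  (v1,v7,v3) [-+-] → (-0.1722, -0.259, 1.47)–(-0.1722, 1.85, 1.47)  len=2.1090
  (v5,v1,v4) [+-+] → (-0.1722, -1.85, 1.47)–(-0.1722, -1.85, 0.2058)  len=1.2642
  (v5,v7,v1) [++-] → (-0.1722, -0.259, 1.47)–(-0.1722, -1.85, 1.47)  len=1.5910
  (v3,v7,v2) [-+-] → (-0.1722, 1.85, 1.47)–(-0.1722, 1.85, -0.2058)  len=1.6758
  (v6,v4,v2) [++-] → (-0.1722, 0.259, -1.47)–(-0.1722, 1.85, -1.47)  len=1.5910
  (v2,v7,v6) [-++] → (-0.1722, 1.85, -0.2058)–(-0.1722, 1.85, -1.47)  len=1.2642

Chained into 1 loop(s):
  loop 1: 8 segments, perimeter = 13.2800
Total perimeter = 13.280

loops=1 perimeter=13.280


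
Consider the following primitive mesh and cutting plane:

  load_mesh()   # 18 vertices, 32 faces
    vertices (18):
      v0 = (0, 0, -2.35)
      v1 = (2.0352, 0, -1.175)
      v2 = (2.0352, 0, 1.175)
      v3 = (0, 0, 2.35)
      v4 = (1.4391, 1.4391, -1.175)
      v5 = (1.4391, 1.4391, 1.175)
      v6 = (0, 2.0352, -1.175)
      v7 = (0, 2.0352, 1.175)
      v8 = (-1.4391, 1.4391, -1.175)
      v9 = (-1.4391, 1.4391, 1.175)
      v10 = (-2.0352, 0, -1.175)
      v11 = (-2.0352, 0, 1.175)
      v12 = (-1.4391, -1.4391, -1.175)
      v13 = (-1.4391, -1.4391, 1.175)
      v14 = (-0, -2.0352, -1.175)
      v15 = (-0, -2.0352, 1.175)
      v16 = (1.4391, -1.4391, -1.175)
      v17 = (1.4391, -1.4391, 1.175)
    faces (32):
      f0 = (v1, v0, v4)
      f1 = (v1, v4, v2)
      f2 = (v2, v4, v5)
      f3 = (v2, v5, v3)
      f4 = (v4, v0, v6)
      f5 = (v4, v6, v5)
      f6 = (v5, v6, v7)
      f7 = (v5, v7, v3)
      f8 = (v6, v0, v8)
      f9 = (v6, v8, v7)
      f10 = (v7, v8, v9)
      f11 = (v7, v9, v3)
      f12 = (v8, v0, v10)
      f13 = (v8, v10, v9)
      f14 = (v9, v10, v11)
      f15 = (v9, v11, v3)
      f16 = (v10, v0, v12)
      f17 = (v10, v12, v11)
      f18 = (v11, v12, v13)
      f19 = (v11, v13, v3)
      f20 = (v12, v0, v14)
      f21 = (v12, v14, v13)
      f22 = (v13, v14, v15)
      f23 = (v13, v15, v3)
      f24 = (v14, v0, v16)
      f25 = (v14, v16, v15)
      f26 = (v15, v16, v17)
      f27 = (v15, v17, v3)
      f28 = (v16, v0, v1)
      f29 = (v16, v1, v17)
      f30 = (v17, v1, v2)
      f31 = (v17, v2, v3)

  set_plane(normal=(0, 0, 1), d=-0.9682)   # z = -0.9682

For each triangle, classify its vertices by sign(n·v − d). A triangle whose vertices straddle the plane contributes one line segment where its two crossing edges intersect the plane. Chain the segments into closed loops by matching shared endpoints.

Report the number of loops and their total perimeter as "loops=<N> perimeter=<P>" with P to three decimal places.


loops=1 perimeter=12.461

Straddling triangles (16 of 32):
  (v1,v4,v2) [--+] → (1.49156, 1.31246, -0.9682)–(2.0352, 0, -0.9682)  len=1.4206
  (v2,v4,v5) [+-+] → (1.49156, 1.31246, -0.9682)–(1.4391, 1.4391, -0.9682)  len=0.1371
  (v4,v6,v5) [--+] → (0.126641, 1.98274, -0.9682)–(1.4391, 1.4391, -0.9682)  len=1.4206
  (v5,v6,v7) [+-+] → (0.126641, 1.98274, -0.9682)–(0, 2.0352, -0.9682)  len=0.1371
  (v6,v8,v7) [--+] → (-1.31246, 1.49156, -0.9682)–(0, 2.0352, -0.9682)  len=1.4206
  (v7,v8,v9) [+-+] → (-1.31246, 1.49156, -0.9682)–(-1.4391, 1.4391, -0.9682)  len=0.1371
  (v8,v10,v9) [--+] → (-1.98274, 0.126641, -0.9682)–(-1.4391, 1.4391, -0.9682)  len=1.4206
  (v9,v10,v11) [+-+] → (-1.98274, 0.126641, -0.9682)–(-2.0352, 0, -0.9682)  len=0.1371
  (v10,v12,v11) [--+] → (-1.49156, -1.31246, -0.9682)–(-2.0352, 0, -0.9682)  len=1.4206
  (v11,v12,v13) [+-+] → (-1.49156, -1.31246, -0.9682)–(-1.4391, -1.4391, -0.9682)  len=0.1371
  (v12,v14,v13) [--+] → (-0.126641, -1.98274, -0.9682)–(-1.4391, -1.4391, -0.9682)  len=1.4206
  (v13,v14,v15) [+-+] → (-0.126641, -1.98274, -0.9682)–(0, -2.0352, -0.9682)  len=0.1371
  (v14,v16,v15) [--+] → (1.31246, -1.49156, -0.9682)–(0, -2.0352, -0.9682)  len=1.4206
  (v15,v16,v17) [+-+] → (1.31246, -1.49156, -0.9682)–(1.4391, -1.4391, -0.9682)  len=0.1371
  (v16,v1,v17) [--+] → (1.98274, -0.126641, -0.9682)–(1.4391, -1.4391, -0.9682)  len=1.4206
  (v17,v1,v2) [+-+] → (1.98274, -0.126641, -0.9682)–(2.0352, 0, -0.9682)  len=0.1371

Chained into 1 loop(s):
  loop 1: 16 segments, perimeter = 12.4614
Total perimeter = 12.461


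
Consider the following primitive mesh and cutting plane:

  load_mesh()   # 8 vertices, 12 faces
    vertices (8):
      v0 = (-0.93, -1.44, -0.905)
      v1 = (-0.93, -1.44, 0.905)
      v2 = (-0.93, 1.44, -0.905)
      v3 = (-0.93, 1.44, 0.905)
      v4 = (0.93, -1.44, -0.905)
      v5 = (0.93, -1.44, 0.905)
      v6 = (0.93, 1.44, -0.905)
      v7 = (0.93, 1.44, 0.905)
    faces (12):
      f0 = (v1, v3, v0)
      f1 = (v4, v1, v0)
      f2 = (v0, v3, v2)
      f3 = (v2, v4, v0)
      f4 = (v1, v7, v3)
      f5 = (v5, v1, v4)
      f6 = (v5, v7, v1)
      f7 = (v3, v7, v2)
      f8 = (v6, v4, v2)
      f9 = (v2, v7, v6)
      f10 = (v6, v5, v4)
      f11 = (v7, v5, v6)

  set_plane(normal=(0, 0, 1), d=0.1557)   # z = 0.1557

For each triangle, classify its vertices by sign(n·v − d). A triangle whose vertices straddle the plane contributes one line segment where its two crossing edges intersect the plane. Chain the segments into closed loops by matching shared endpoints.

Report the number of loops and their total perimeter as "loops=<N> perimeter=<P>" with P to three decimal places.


loops=1 perimeter=9.480

Straddling triangles (8 of 12):
  (v1,v3,v0) [++-] → (-0.93, 0.247744, 0.1557)–(-0.93, -1.44, 0.1557)  len=1.6877
  (v4,v1,v0) [-+-] → (-0.160001, -1.44, 0.1557)–(-0.93, -1.44, 0.1557)  len=0.7700
  (v0,v3,v2) [-+-] → (-0.93, 0.247744, 0.1557)–(-0.93, 1.44, 0.1557)  len=1.1923
  (v5,v1,v4) [++-] → (-0.160001, -1.44, 0.1557)–(0.93, -1.44, 0.1557)  len=1.0900
  (v3,v7,v2) [++-] → (0.160001, 1.44, 0.1557)–(-0.93, 1.44, 0.1557)  len=1.0900
  (v2,v7,v6) [-+-] → (0.160001, 1.44, 0.1557)–(0.93, 1.44, 0.1557)  len=0.7700
  (v6,v5,v4) [-+-] → (0.93, -0.247744, 0.1557)–(0.93, -1.44, 0.1557)  len=1.1923
  (v7,v5,v6) [++-] → (0.93, -0.247744, 0.1557)–(0.93, 1.44, 0.1557)  len=1.6877

Chained into 1 loop(s):
  loop 1: 8 segments, perimeter = 9.4800
Total perimeter = 9.480


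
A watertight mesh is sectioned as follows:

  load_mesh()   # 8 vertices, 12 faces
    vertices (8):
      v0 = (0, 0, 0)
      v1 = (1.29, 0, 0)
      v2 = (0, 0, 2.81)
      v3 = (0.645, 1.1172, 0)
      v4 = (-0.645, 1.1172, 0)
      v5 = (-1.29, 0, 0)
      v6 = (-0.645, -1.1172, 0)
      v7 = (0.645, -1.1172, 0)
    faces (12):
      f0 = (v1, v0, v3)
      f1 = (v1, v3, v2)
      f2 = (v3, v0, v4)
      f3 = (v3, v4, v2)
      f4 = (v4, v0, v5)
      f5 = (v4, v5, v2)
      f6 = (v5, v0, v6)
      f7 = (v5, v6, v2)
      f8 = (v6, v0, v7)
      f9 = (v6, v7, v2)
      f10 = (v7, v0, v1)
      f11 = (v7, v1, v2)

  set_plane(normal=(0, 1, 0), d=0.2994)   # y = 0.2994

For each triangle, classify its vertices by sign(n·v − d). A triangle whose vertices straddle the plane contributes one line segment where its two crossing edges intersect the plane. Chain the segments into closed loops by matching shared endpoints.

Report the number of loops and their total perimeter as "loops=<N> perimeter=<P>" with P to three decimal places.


loops=1 perimeter=7.107

Straddling triangles (6 of 12):
  (v1,v0,v3) [--+] → (0.172854, 0.2994, 0)–(1.11715, 0.2994, 0)  len=0.9443
  (v1,v3,v2) [-+-] → (1.11715, 0.2994, 0)–(0.172854, 0.2994, 2.05694)  len=2.2633
  (v3,v0,v4) [+-+] → (0.172854, 0.2994, 0)–(-0.172854, 0.2994, 0)  len=0.3457
  (v3,v4,v2) [++-] → (-0.172854, 0.2994, 2.05694)–(0.172854, 0.2994, 2.05694)  len=0.3457
  (v4,v0,v5) [+--] → (-0.172854, 0.2994, 0)–(-1.11715, 0.2994, 0)  len=0.9443
  (v4,v5,v2) [+--] → (-1.11715, 0.2994, 0)–(-0.172854, 0.2994, 2.05694)  len=2.2633

Chained into 1 loop(s):
  loop 1: 6 segments, perimeter = 7.1067
Total perimeter = 7.107


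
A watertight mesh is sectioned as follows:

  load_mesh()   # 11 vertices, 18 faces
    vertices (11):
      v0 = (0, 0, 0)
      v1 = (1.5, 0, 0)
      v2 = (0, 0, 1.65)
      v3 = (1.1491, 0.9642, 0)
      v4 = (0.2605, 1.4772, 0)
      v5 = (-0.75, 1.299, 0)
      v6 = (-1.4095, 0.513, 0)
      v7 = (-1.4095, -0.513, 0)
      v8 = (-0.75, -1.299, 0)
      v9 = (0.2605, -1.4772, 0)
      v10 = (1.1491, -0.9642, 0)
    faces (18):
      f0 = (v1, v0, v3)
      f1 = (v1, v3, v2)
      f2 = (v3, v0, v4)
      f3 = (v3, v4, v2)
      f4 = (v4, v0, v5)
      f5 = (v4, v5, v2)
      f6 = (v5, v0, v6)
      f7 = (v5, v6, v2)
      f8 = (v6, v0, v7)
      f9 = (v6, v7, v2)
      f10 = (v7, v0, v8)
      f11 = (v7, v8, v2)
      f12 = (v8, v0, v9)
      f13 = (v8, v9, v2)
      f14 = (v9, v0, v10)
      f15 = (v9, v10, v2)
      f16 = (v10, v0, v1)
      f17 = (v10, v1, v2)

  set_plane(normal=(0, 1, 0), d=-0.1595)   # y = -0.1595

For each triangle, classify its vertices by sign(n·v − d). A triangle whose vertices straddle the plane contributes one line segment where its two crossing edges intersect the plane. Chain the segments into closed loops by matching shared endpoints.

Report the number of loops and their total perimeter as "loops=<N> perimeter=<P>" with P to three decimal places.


Straddling triangles (10 of 18):
  (v6,v0,v7) [++-] → (-0.438236, -0.1595, 0)–(-1.4095, -0.1595, 0)  len=0.9713
  (v6,v7,v2) [+-+] → (-1.4095, -0.1595, 0)–(-0.438236, -0.1595, 1.13699)  len=1.4954
  (v7,v0,v8) [-+-] → (-0.438236, -0.1595, 0)–(-0.0920901, -0.1595, 0)  len=0.3461
  (v7,v8,v2) [--+] → (-0.0920901, -0.1595, 1.4474)–(-0.438236, -0.1595, 1.13699)  len=0.4649
  (v8,v0,v9) [-+-] → (-0.0920901, -0.1595, 0)–(0.0281274, -0.1595, 0)  len=0.1202
  (v8,v9,v2) [--+] → (0.0281274, -0.1595, 1.47184)–(-0.0920901, -0.1595, 1.4474)  len=0.1227
  (v9,v0,v10) [-+-] → (0.0281274, -0.1595, 0)–(0.190087, -0.1595, 0)  len=0.1620
  (v9,v10,v2) [--+] → (0.190087, -0.1595, 1.37705)–(0.0281274, -0.1595, 1.47184)  len=0.1877
  (v10,v0,v1) [-++] → (0.190087, -0.1595, 0)–(1.44195, -0.1595, 0)  len=1.2519
  (v10,v1,v2) [-++] → (1.44195, -0.1595, 0)–(0.190087, -0.1595, 1.37705)  len=1.8610

Chained into 1 loop(s):
  loop 1: 10 segments, perimeter = 6.9831
Total perimeter = 6.983

loops=1 perimeter=6.983


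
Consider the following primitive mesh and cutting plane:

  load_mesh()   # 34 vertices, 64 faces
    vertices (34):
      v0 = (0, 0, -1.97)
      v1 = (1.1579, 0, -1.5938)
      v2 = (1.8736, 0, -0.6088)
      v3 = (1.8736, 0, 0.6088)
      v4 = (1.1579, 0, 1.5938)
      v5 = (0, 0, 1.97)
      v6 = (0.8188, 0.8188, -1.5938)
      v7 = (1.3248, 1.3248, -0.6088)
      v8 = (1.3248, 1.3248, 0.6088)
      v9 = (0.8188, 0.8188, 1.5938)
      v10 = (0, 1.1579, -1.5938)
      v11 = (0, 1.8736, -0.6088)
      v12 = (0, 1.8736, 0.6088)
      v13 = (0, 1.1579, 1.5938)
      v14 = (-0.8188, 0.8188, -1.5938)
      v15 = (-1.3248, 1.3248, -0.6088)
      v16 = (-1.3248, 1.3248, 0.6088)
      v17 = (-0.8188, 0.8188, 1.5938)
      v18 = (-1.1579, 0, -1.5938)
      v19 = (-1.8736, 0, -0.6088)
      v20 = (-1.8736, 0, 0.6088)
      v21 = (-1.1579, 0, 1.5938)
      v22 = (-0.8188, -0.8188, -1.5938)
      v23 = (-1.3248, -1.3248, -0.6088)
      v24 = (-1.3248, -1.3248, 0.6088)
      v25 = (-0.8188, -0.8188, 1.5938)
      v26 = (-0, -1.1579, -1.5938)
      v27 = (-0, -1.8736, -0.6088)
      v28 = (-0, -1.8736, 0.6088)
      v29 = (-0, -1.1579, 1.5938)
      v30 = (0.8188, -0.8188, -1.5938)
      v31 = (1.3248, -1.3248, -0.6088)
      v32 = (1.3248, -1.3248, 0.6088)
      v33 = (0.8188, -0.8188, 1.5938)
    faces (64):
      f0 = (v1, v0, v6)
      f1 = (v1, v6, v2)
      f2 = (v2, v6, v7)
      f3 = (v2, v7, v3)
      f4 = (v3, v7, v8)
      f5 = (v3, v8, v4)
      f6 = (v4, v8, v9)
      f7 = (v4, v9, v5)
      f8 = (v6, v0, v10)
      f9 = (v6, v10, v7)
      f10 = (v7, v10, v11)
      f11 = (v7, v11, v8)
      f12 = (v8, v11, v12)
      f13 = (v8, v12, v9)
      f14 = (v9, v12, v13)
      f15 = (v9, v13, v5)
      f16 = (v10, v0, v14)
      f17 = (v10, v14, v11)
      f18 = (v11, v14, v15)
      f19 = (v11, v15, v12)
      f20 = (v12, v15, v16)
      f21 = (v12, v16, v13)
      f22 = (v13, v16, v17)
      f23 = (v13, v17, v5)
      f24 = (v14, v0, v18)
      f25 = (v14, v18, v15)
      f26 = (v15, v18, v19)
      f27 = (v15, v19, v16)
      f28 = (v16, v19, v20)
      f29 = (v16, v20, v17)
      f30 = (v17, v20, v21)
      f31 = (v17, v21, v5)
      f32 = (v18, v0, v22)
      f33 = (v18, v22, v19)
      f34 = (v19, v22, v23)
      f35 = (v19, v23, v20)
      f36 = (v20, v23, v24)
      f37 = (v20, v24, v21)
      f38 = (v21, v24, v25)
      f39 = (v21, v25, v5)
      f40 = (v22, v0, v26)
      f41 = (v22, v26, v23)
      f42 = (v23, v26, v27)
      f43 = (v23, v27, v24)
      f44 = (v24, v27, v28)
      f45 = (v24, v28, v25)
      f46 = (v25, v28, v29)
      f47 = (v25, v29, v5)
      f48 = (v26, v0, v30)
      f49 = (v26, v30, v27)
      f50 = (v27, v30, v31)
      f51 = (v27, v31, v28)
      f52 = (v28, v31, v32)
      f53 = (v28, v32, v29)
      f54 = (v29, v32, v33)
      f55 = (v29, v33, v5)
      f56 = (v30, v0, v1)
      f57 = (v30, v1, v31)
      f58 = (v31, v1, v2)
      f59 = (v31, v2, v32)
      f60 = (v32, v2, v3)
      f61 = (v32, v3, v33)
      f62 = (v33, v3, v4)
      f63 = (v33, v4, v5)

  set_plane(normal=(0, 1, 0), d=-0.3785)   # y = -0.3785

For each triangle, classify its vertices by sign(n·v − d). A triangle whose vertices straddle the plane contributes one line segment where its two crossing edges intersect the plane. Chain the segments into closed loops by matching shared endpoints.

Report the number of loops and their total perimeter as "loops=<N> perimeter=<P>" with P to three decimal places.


Straddling triangles (20 of 64):
  (v18,v0,v22) [++-] → (-0.3785, -0.3785, -1.7961)–(-1.00115, -0.3785, -1.5938)  len=0.6547
  (v18,v22,v19) [+-+] → (-1.00115, -0.3785, -1.5938)–(-1.38601, -0.3785, -1.06413)  len=0.6547
  (v19,v22,v23) [+--] → (-1.38601, -0.3785, -1.06413)–(-1.71681, -0.3785, -0.6088)  len=0.5628
  (v19,v23,v20) [+-+] → (-1.71681, -0.3785, -0.6088)–(-1.71681, -0.3785, 0.260927)  len=0.8697
  (v20,v23,v24) [+--] → (-1.71681, -0.3785, 0.260927)–(-1.71681, -0.3785, 0.6088)  len=0.3479
  (v20,v24,v21) [+-+] → (-1.71681, -0.3785, 0.6088)–(-1.20558, -0.3785, 1.31238)  len=0.8697
  (v21,v24,v25) [+--] → (-1.20558, -0.3785, 1.31238)–(-1.00115, -0.3785, 1.5938)  len=0.3478
  (v21,v25,v5) [+-+] → (-1.00115, -0.3785, 1.5938)–(-0.3785, -0.3785, 1.7961)  len=0.6547
  (v22,v0,v26) [-+-] → (-0.3785, -0.3785, -1.7961)–(0, -0.3785, -1.84703)  len=0.3819
  (v25,v29,v5) [--+] → (0, -0.3785, 1.84703)–(-0.3785, -0.3785, 1.7961)  len=0.3819
  (v26,v0,v30) [-+-] → (0, -0.3785, -1.84703)–(0.3785, -0.3785, -1.7961)  len=0.3819
  (v29,v33,v5) [--+] → (0.3785, -0.3785, 1.7961)–(0, -0.3785, 1.84703)  len=0.3819
  (v30,v0,v1) [-++] → (0.3785, -0.3785, -1.7961)–(1.00115, -0.3785, -1.5938)  len=0.6547
  (v30,v1,v31) [-+-] → (1.00115, -0.3785, -1.5938)–(1.20558, -0.3785, -1.31238)  len=0.3478
  (v31,v1,v2) [-++] → (1.20558, -0.3785, -1.31238)–(1.71681, -0.3785, -0.6088)  len=0.8697
  (v31,v2,v32) [-+-] → (1.71681, -0.3785, -0.6088)–(1.71681, -0.3785, -0.260927)  len=0.3479
  (v32,v2,v3) [-++] → (1.71681, -0.3785, -0.260927)–(1.71681, -0.3785, 0.6088)  len=0.8697
  (v32,v3,v33) [-+-] → (1.71681, -0.3785, 0.6088)–(1.38601, -0.3785, 1.06413)  len=0.5628
  (v33,v3,v4) [-++] → (1.38601, -0.3785, 1.06413)–(1.00115, -0.3785, 1.5938)  len=0.6547
  (v33,v4,v5) [-++] → (1.00115, -0.3785, 1.5938)–(0.3785, -0.3785, 1.7961)  len=0.6547

Chained into 1 loop(s):
  loop 1: 20 segments, perimeter = 11.4517
Total perimeter = 11.452

loops=1 perimeter=11.452


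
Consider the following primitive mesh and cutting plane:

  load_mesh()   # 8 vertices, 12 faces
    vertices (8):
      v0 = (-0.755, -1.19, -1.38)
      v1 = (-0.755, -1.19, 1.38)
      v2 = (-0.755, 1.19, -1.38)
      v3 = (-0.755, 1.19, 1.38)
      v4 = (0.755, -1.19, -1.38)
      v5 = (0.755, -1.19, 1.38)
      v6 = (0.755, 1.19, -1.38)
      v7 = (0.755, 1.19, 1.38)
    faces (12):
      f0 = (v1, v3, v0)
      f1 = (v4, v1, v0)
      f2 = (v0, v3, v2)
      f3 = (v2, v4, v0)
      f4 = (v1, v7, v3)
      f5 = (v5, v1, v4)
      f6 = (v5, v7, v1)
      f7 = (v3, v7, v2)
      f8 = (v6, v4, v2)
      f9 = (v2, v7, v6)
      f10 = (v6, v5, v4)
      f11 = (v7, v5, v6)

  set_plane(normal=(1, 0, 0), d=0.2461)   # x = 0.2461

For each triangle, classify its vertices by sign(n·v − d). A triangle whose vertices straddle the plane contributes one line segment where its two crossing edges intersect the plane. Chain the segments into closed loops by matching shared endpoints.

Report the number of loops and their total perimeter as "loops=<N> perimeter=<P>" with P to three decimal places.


Straddling triangles (8 of 12):
  (v4,v1,v0) [+--] → (0.2461, -1.19, -0.449825)–(0.2461, -1.19, -1.38)  len=0.9302
  (v2,v4,v0) [-+-] → (0.2461, -0.387893, -1.38)–(0.2461, -1.19, -1.38)  len=0.8021
  (v1,v7,v3) [-+-] → (0.2461, 0.387893, 1.38)–(0.2461, 1.19, 1.38)  len=0.8021
  (v5,v1,v4) [+-+] → (0.2461, -1.19, 1.38)–(0.2461, -1.19, -0.449825)  len=1.8298
  (v5,v7,v1) [++-] → (0.2461, 0.387893, 1.38)–(0.2461, -1.19, 1.38)  len=1.5779
  (v3,v7,v2) [-+-] → (0.2461, 1.19, 1.38)–(0.2461, 1.19, 0.449825)  len=0.9302
  (v6,v4,v2) [++-] → (0.2461, -0.387893, -1.38)–(0.2461, 1.19, -1.38)  len=1.5779
  (v2,v7,v6) [-++] → (0.2461, 1.19, 0.449825)–(0.2461, 1.19, -1.38)  len=1.8298

Chained into 1 loop(s):
  loop 1: 8 segments, perimeter = 10.2800
Total perimeter = 10.280

loops=1 perimeter=10.280


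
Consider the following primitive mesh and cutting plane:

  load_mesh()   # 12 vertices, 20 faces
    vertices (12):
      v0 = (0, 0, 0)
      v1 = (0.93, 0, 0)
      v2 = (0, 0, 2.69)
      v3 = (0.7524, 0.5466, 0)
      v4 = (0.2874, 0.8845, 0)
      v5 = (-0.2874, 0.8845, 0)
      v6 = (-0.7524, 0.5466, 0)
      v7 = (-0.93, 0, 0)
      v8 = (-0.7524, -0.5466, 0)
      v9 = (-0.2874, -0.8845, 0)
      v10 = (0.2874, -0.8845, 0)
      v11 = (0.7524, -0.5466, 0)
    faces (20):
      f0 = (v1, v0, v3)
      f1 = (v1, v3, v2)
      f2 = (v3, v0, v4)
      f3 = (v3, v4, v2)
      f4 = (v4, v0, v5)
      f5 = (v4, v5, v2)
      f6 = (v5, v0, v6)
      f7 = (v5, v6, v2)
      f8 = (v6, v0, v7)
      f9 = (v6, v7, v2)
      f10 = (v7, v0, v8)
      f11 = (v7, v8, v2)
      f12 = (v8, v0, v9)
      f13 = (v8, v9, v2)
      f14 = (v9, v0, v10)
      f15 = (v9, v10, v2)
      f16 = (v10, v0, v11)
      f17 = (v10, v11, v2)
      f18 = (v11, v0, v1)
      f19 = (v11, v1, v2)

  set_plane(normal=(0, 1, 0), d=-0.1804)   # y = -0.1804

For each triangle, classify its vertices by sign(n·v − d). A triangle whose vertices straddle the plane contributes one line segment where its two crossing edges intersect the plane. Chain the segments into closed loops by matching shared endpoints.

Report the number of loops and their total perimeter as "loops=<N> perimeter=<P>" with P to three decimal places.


Straddling triangles (10 of 20):
  (v7,v0,v8) [++-] → (-0.248322, -0.1804, 0)–(-0.871385, -0.1804, 0)  len=0.6231
  (v7,v8,v2) [+-+] → (-0.871385, -0.1804, 0)–(-0.248322, -0.1804, 1.80219)  len=1.9069
  (v8,v0,v9) [-+-] → (-0.248322, -0.1804, 0)–(-0.0586173, -0.1804, 0)  len=0.1897
  (v8,v9,v2) [--+] → (-0.0586173, -0.1804, 2.14136)–(-0.248322, -0.1804, 1.80219)  len=0.3886
  (v9,v0,v10) [-+-] → (-0.0586173, -0.1804, 0)–(0.0586173, -0.1804, 0)  len=0.1172
  (v9,v10,v2) [--+] → (0.0586173, -0.1804, 2.14136)–(-0.0586173, -0.1804, 2.14136)  len=0.1172
  (v10,v0,v11) [-+-] → (0.0586173, -0.1804, 0)–(0.248322, -0.1804, 0)  len=0.1897
  (v10,v11,v2) [--+] → (0.248322, -0.1804, 1.80219)–(0.0586173, -0.1804, 2.14136)  len=0.3886
  (v11,v0,v1) [-++] → (0.248322, -0.1804, 0)–(0.871385, -0.1804, 0)  len=0.6231
  (v11,v1,v2) [-++] → (0.871385, -0.1804, 0)–(0.248322, -0.1804, 1.80219)  len=1.9069

Chained into 1 loop(s):
  loop 1: 10 segments, perimeter = 6.4509
Total perimeter = 6.451

loops=1 perimeter=6.451


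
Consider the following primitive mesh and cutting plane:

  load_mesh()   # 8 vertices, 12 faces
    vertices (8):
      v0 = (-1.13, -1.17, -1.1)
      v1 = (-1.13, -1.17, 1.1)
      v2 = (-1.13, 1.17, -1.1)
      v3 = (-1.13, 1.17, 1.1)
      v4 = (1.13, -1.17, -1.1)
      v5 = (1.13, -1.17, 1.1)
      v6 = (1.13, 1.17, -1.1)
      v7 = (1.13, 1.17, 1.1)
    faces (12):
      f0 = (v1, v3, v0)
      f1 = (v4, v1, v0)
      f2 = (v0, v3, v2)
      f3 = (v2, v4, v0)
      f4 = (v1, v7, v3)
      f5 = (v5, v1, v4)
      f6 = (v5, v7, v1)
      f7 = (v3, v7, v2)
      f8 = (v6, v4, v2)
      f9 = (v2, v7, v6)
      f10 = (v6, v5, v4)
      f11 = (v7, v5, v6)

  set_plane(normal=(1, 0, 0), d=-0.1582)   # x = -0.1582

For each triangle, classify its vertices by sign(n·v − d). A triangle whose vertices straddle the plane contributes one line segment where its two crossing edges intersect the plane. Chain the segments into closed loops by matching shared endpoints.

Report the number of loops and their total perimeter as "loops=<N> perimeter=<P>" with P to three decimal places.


Straddling triangles (8 of 12):
  (v4,v1,v0) [+--] → (-0.1582, -1.17, 0.154)–(-0.1582, -1.17, -1.1)  len=1.2540
  (v2,v4,v0) [-+-] → (-0.1582, 0.1638, -1.1)–(-0.1582, -1.17, -1.1)  len=1.3338
  (v1,v7,v3) [-+-] → (-0.1582, -0.1638, 1.1)–(-0.1582, 1.17, 1.1)  len=1.3338
  (v5,v1,v4) [+-+] → (-0.1582, -1.17, 1.1)–(-0.1582, -1.17, 0.154)  len=0.9460
  (v5,v7,v1) [++-] → (-0.1582, -0.1638, 1.1)–(-0.1582, -1.17, 1.1)  len=1.0062
  (v3,v7,v2) [-+-] → (-0.1582, 1.17, 1.1)–(-0.1582, 1.17, -0.154)  len=1.2540
  (v6,v4,v2) [++-] → (-0.1582, 0.1638, -1.1)–(-0.1582, 1.17, -1.1)  len=1.0062
  (v2,v7,v6) [-++] → (-0.1582, 1.17, -0.154)–(-0.1582, 1.17, -1.1)  len=0.9460

Chained into 1 loop(s):
  loop 1: 8 segments, perimeter = 9.0800
Total perimeter = 9.080

loops=1 perimeter=9.080


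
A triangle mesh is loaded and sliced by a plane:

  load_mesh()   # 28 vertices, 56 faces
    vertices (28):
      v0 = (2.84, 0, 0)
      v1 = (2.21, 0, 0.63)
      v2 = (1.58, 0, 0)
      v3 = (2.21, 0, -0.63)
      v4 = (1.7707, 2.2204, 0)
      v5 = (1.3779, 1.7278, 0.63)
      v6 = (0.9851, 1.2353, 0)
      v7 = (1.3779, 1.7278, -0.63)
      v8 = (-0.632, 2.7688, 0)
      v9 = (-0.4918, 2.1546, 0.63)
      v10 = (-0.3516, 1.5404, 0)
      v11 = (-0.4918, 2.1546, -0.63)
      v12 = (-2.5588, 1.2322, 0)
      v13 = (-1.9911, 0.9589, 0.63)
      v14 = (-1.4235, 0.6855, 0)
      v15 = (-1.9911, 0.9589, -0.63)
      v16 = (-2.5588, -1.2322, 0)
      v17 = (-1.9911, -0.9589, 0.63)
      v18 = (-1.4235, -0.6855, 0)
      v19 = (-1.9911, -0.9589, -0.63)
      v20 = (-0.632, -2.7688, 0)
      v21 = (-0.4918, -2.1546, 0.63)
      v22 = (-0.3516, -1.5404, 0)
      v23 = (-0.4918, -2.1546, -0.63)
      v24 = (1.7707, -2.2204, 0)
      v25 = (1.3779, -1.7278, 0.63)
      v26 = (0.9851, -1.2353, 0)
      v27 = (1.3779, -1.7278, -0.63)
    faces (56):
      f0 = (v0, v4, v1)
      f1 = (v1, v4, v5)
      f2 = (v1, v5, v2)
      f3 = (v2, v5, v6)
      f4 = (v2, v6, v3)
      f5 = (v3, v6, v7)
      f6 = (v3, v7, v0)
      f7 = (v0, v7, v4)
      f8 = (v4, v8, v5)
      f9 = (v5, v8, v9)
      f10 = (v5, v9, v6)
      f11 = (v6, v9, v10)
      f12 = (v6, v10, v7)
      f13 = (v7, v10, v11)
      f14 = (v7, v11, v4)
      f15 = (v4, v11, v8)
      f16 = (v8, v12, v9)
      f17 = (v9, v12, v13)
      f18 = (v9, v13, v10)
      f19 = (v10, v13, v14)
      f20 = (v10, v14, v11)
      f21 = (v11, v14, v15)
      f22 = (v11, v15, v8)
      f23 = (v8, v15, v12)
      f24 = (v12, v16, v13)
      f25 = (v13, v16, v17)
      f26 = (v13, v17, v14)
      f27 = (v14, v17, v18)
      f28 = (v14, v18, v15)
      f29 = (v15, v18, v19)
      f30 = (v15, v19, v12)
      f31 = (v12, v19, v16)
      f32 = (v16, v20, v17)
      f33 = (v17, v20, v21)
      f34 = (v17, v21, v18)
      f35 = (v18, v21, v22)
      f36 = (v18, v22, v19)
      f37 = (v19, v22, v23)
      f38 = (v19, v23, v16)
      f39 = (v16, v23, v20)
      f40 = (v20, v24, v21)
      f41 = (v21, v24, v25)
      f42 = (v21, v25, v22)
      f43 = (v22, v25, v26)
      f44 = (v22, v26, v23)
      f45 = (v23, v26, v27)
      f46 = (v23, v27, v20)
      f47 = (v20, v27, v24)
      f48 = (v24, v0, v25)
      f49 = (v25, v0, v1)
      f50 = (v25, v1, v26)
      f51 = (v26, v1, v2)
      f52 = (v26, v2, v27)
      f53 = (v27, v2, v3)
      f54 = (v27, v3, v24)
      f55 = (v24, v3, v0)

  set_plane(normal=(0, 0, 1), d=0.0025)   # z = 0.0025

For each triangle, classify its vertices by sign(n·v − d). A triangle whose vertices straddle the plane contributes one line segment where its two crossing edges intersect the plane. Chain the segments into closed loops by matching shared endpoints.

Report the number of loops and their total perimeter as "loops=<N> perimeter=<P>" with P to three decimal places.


Straddling triangles (28 of 56):
  (v0,v4,v1) [--+] → (1.77244, 2.21159, 0.0025)–(2.8375, 0, 0.0025)  len=2.4547
  (v1,v4,v5) [+-+] → (1.77244, 2.21159, 0.0025)–(1.76914, 2.21845, 0.0025)  len=0.0076
  (v1,v5,v2) [++-] → (1.5792, 0.00685635, 0.0025)–(1.5825, 0, 0.0025)  len=0.0076
  (v2,v5,v6) [-+-] → (1.5792, 0.00685635, 0.0025)–(0.986659, 1.23725, 0.0025)  len=1.3656
  (v4,v8,v5) [--+] → (-0.624024, 2.76467, 0.0025)–(1.76914, 2.21845, 0.0025)  len=2.4547
  (v5,v8,v9) [+-+] → (-0.624024, 2.76467, 0.0025)–(-0.631444, 2.76636, 0.0025)  len=0.0076
  (v5,v9,v6) [++-] → (0.979239, 1.23895, 0.0025)–(0.986659, 1.23725, 0.0025)  len=0.0076
  (v6,v9,v10) [-+-] → (0.979239, 1.23895, 0.0025)–(-0.352156, 1.54284, 0.0025)  len=1.3656
  (v8,v12,v9) [--+] → (-2.5506, 1.23586, 0.0025)–(-0.631444, 2.76636, 0.0025)  len=2.4547
  (v9,v12,v13) [+-+] → (-2.5506, 1.23586, 0.0025)–(-2.55655, 1.23112, 0.0025)  len=0.0076
  (v9,v13,v10) [++-] → (-0.358106, 1.53809, 0.0025)–(-0.352156, 1.54284, 0.0025)  len=0.0076
  (v10,v13,v14) [-+-] → (-0.358106, 1.53809, 0.0025)–(-1.42575, 0.686585, 0.0025)  len=1.3656
  (v12,v16,v13) [--+] → (-2.55655, -1.22351, 0.0025)–(-2.55655, 1.23112, 0.0025)  len=2.4546
  (v13,v16,v17) [+-+] → (-2.55655, -1.22351, 0.0025)–(-2.55655, -1.23112, 0.0025)  len=0.0076
  (v13,v17,v14) [++-] → (-1.42575, 0.678975, 0.0025)–(-1.42575, 0.686585, 0.0025)  len=0.0076
  (v14,v17,v18) [-+-] → (-1.42575, 0.678975, 0.0025)–(-1.42575, -0.686585, 0.0025)  len=1.3656
  (v16,v20,v17) [--+] → (-0.637393, -2.76162, 0.0025)–(-2.55655, -1.23112, 0.0025)  len=2.4547
  (v17,v20,v21) [+-+] → (-0.637393, -2.76162, 0.0025)–(-0.631444, -2.76636, 0.0025)  len=0.0076
  (v17,v21,v18) [++-] → (-1.4198, -0.69133, 0.0025)–(-1.42575, -0.686585, 0.0025)  len=0.0076
  (v18,v21,v22) [-+-] → (-1.4198, -0.69133, 0.0025)–(-0.352156, -1.54284, 0.0025)  len=1.3656
  (v20,v24,v21) [--+] → (1.76172, -2.22014, 0.0025)–(-0.631444, -2.76636, 0.0025)  len=2.4547
  (v21,v24,v25) [+-+] → (1.76172, -2.22014, 0.0025)–(1.76914, -2.21845, 0.0025)  len=0.0076
  (v21,v25,v22) [++-] → (-0.344737, -1.54114, 0.0025)–(-0.352156, -1.54284, 0.0025)  len=0.0076
  (v22,v25,v26) [-+-] → (-0.344737, -1.54114, 0.0025)–(0.986659, -1.23725, 0.0025)  len=1.3656
  (v24,v0,v25) [--+] → (2.8342, -0.00685635, 0.0025)–(1.76914, -2.21845, 0.0025)  len=2.4547
  (v25,v0,v1) [+-+] → (2.8342, -0.00685635, 0.0025)–(2.8375, 0, 0.0025)  len=0.0076
  (v25,v1,v26) [++-] → (0.989961, -1.2304, 0.0025)–(0.986659, -1.23725, 0.0025)  len=0.0076
  (v26,v1,v2) [-+-] → (0.989961, -1.2304, 0.0025)–(1.5825, 0, 0.0025)  len=1.3656

Chained into 2 loop(s):
  loop 1: 14 segments, perimeter = 17.2361
  loop 2: 14 segments, perimeter = 9.6126
Total perimeter = 26.849

loops=2 perimeter=26.849


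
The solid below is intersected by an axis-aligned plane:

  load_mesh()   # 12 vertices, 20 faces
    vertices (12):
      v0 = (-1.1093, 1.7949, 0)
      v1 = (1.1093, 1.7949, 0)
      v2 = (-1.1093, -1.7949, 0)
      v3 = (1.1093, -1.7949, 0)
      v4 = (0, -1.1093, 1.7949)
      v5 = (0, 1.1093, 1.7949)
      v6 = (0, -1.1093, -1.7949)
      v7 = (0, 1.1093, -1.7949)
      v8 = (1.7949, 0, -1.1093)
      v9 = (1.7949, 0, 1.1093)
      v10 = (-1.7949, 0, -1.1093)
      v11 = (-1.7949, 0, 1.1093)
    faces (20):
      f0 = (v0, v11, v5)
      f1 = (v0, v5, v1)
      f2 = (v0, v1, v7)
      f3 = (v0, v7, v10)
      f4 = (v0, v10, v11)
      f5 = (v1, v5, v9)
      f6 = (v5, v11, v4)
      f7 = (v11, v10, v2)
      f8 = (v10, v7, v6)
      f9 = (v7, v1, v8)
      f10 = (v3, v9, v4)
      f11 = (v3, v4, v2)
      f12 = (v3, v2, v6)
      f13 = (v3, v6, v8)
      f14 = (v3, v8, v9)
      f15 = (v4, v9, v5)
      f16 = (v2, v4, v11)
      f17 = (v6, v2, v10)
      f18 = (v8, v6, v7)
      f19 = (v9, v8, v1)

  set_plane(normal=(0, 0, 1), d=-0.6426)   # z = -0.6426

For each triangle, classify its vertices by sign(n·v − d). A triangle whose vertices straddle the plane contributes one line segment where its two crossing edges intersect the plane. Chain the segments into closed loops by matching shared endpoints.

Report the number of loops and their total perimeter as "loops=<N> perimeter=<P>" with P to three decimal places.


loops=1 perimeter=10.575

Straddling triangles (10 of 20):
  (v0,v1,v7) [++-] → (0.712155, 1.54945, -0.6426)–(-0.712155, 1.54945, -0.6426)  len=1.4243
  (v0,v7,v10) [+--] → (-0.712155, 1.54945, -0.6426)–(-1.50646, 0.755143, -0.6426)  len=1.1233
  (v0,v10,v11) [+-+] → (-1.50646, 0.755143, -0.6426)–(-1.7949, 0, -0.6426)  len=0.8084
  (v11,v10,v2) [+-+] → (-1.7949, 0, -0.6426)–(-1.50646, -0.755143, -0.6426)  len=0.8084
  (v7,v1,v8) [-+-] → (0.712155, 1.54945, -0.6426)–(1.50646, 0.755143, -0.6426)  len=1.1233
  (v3,v2,v6) [++-] → (-0.712155, -1.54945, -0.6426)–(0.712155, -1.54945, -0.6426)  len=1.4243
  (v3,v6,v8) [+--] → (0.712155, -1.54945, -0.6426)–(1.50646, -0.755143, -0.6426)  len=1.1233
  (v3,v8,v9) [+-+] → (1.50646, -0.755143, -0.6426)–(1.7949, 0, -0.6426)  len=0.8084
  (v6,v2,v10) [-+-] → (-0.712155, -1.54945, -0.6426)–(-1.50646, -0.755143, -0.6426)  len=1.1233
  (v9,v8,v1) [+-+] → (1.7949, 0, -0.6426)–(1.50646, 0.755143, -0.6426)  len=0.8084

Chained into 1 loop(s):
  loop 1: 10 segments, perimeter = 10.5753
Total perimeter = 10.575
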